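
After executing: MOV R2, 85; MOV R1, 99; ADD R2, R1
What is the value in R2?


Register state trace:
  MOV R2, 85  → R2 = 85
  MOV R1, 99  → R1 = 99
  ADD R2, R1  → R2 = 85 + 99 = 184
Final: R2 = 184

184


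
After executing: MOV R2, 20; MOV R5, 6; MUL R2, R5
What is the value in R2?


Register state trace:
  MOV R2, 20  → R2 = 20
  MOV R5, 6  → R5 = 6
  MUL R2, R5  → R2 = 20 * 6 = 120
Final: R2 = 120

120


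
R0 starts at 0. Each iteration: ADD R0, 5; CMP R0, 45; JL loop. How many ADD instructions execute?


Loop trace (R0 starts at 0, target 45, step 5):
  ADD #1: R0 = 0 + 5 = 5  → 5 < 45, loop
  ADD #2: R0 = 5 + 5 = 10  → 10 < 45, loop
  ADD #3: R0 = 10 + 5 = 15  → 15 < 45, loop
  ADD #4: R0 = 15 + 5 = 20  → 20 < 45, loop
  ADD #5: R0 = 20 + 5 = 25  → 25 < 45, loop
  ADD #6: R0 = 25 + 5 = 30  → 30 < 45, loop
  ADD #7: R0 = 30 + 5 = 35  → 35 < 45, loop
  ADD #8: R0 = 35 + 5 = 40  → 40 < 45, loop
  ADD #9: R0 = 40 + 5 = 45  → 45 >= 45, exit
Total ADD instructions: 9

9


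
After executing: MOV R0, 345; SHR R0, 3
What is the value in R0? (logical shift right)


Register state trace:
  MOV R0, 345  → R0 = 345
  SHR R0, 3  → R0 = 345 >> 3 = 345 // 2^3 = 43
Final: R0 = 43

43


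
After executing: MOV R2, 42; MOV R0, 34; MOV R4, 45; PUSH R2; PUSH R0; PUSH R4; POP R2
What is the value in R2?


Stack trace (top is rightmost):
  MOV R2, 42  → R2 = 42
  MOV R0, 34  → R0 = 34
  MOV R4, 45  → R4 = 45
  PUSH R2  → stack: [42]
  PUSH R0  → stack: [42, 34]
  PUSH R4  → stack: [42, 34, 45]
  POP R2  → R2 = 45, stack: [42, 34]
Final: R2 = 45

45


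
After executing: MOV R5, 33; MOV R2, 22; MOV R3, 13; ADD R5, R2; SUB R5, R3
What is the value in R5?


Register state trace:
  MOV R5, 33  → R5 = 33
  MOV R2, 22  → R2 = 22
  MOV R3, 13  → R3 = 13
  ADD R5, R2  → R5 = 33 + 22 = 55
  SUB R5, R3  → R5 = 55 - 13 = 42
Final: R5 = 42

42


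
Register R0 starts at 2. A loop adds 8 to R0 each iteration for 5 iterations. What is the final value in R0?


Starting value: R0 = 2
  Iter 1: R0 = 2 + 8 = 10
  Iter 2: R0 = 10 + 8 = 18
  Iter 3: R0 = 18 + 8 = 26
  Iter 4: R0 = 26 + 8 = 34
  Iter 5: R0 = 34 + 8 = 42
Final: R0 = 42

42


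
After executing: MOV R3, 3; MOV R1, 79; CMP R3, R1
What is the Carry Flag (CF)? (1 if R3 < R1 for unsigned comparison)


Register state trace:
  MOV R3, 3  → R3 = 3
  MOV R1, 79  → R1 = 79
  CMP R3, R1  → unsigned 3 - 79: borrow occurs
  3 < 79, so CF = 1
CF = 1

1


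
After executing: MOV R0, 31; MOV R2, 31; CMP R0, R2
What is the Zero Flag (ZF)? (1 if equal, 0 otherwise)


Register state trace:
  MOV R0, 31  → R0 = 31
  MOV R2, 31  → R2 = 31
  CMP R0, R2  → computes 31 - 31 = 0
  Result is zero, so values are equal
ZF = 1

1


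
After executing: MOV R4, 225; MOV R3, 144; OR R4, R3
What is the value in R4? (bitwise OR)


Register state trace:
  MOV R4, 225  → R4 = 225 (0b11100001)
  MOV R3, 144  → R3 = 144 (0b10010000)
  OR R4, R3   → R4 = 225 OR 144 = 241 (0b11110001)
Final: R4 = 241

241


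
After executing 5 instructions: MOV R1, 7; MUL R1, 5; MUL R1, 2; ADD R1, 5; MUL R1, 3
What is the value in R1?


Register state trace:
  MOV R1, 7  → R1 = 7
  MUL R1, 5  → R1 = 7 * 5 = 35
  MUL R1, 2  → R1 = 35 * 2 = 70
  ADD R1, 5  → R1 = 70 + 5 = 75
  MUL R1, 3  → R1 = 75 * 3 = 225
Final: R1 = 225

225


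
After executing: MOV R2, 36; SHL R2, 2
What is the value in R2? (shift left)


Register state trace:
  MOV R2, 36  → R2 = 36
  SHL R2, 2  → R2 = 36 << 2 = 36 * 2^2 = 144
Final: R2 = 144

144


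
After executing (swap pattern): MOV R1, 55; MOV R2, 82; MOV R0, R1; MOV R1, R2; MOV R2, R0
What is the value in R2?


Register state trace (swap pattern):
  MOV R1, 55  → R1 = 55
  MOV R2, 82  → R2 = 82
  MOV R0, R1  → R0 = 55  (save R1)
  MOV R1, R2  → R1 = 82  (R1 gets R2's value)
  MOV R2, R0  → R2 = 55  (R2 gets saved value)
Final: R2 = 55

55


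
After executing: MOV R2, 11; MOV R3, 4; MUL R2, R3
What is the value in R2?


Register state trace:
  MOV R2, 11  → R2 = 11
  MOV R3, 4  → R3 = 4
  MUL R2, R3  → R2 = 11 * 4 = 44
Final: R2 = 44

44


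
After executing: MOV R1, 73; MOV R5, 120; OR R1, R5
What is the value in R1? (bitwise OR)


Register state trace:
  MOV R1, 73  → R1 = 73 (0b01001001)
  MOV R5, 120  → R5 = 120 (0b01111000)
  OR R1, R5   → R1 = 73 OR 120 = 121 (0b01111001)
Final: R1 = 121

121


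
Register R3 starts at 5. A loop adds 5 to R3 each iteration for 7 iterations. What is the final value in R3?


Starting value: R3 = 5
  Iter 1: R3 = 5 + 5 = 10
  Iter 2: R3 = 10 + 5 = 15
  Iter 3: R3 = 15 + 5 = 20
  Iter 4: R3 = 20 + 5 = 25
  Iter 5: R3 = 25 + 5 = 30
  Iter 6: R3 = 30 + 5 = 35
  Iter 7: R3 = 35 + 5 = 40
Final: R3 = 40

40


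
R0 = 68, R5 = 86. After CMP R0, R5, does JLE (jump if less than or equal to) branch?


Trace:
  R0 = 68, R5 = 86
  CMP R0, R5  → compares 68 vs 86
  JLE checks: is 68 less than or equal to 86?
  68 < 86, so condition is true
Branch taken: Yes

Yes


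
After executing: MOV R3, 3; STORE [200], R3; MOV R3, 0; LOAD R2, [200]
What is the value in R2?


Register and memory trace:
  MOV R3, 3  → R3 = 3
  STORE [200], R3  → mem[200] = 3
  MOV R3, 0  → R3 = 0
  LOAD R2, [200]  → R2 = mem[200] = 3
Final: R2 = 3

3


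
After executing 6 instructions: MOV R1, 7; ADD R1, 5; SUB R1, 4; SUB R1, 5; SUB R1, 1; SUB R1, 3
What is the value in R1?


Register state trace:
  MOV R1, 7  → R1 = 7
  ADD R1, 5  → R1 = 7 + 5 = 12
  SUB R1, 4  → R1 = 12 - 4 = 8
  SUB R1, 5  → R1 = 8 - 5 = 3
  SUB R1, 1  → R1 = 3 - 1 = 2
  SUB R1, 3  → R1 = 2 - 3 = -1
Final: R1 = -1

-1


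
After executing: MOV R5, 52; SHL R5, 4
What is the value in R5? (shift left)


Register state trace:
  MOV R5, 52  → R5 = 52
  SHL R5, 4  → R5 = 52 << 4 = 52 * 2^4 = 832
Final: R5 = 832

832


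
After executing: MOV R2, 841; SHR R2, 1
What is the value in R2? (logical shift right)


Register state trace:
  MOV R2, 841  → R2 = 841
  SHR R2, 1  → R2 = 841 >> 1 = 841 // 2^1 = 420
Final: R2 = 420

420


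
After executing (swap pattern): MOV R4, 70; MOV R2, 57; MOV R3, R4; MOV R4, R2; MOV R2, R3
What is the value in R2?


Register state trace (swap pattern):
  MOV R4, 70  → R4 = 70
  MOV R2, 57  → R2 = 57
  MOV R3, R4  → R3 = 70  (save R4)
  MOV R4, R2  → R4 = 57  (R4 gets R2's value)
  MOV R2, R3  → R2 = 70  (R2 gets saved value)
Final: R2 = 70

70


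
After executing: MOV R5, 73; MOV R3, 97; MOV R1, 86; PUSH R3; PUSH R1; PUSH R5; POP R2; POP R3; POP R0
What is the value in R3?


Stack trace (top is rightmost):
  MOV R5, 73  → R5 = 73
  MOV R3, 97  → R3 = 97
  MOV R1, 86  → R1 = 86
  PUSH R3  → stack: [97]
  PUSH R1  → stack: [97, 86]
  PUSH R5  → stack: [97, 86, 73]
  POP R2  → R2 = 73, stack: [97, 86]
  POP R3  → R3 = 86, stack: [97]
  POP R0  → R0 = 97, stack: []
Final: R3 = 86

86


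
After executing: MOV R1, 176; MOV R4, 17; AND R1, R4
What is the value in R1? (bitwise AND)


Register state trace:
  MOV R1, 176  → R1 = 176 (0b10110000)
  MOV R4, 17  → R4 = 17 (0b00010001)
  AND R1, R4  → R1 = 176 AND 17 = 16 (0b00010000)
Final: R1 = 16

16


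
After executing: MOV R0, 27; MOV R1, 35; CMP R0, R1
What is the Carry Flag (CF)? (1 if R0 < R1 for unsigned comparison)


Register state trace:
  MOV R0, 27  → R0 = 27
  MOV R1, 35  → R1 = 35
  CMP R0, R1  → unsigned 27 - 35: borrow occurs
  27 < 35, so CF = 1
CF = 1

1


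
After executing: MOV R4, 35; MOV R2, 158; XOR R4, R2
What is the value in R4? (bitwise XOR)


Register state trace:
  MOV R4, 35  → R4 = 35 (0b00100011)
  MOV R2, 158  → R2 = 158 (0b10011110)
  XOR R4, R2  → R4 = 35 XOR 158 = 189 (0b10111101)
Final: R4 = 189

189


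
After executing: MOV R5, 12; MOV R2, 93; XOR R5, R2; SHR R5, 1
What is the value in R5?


Register state trace:
  MOV R5, 12  → R5 = 12 (0b00001100)
  MOV R2, 93  → R2 = 93 (0b01011101)
  XOR R5, R2  → R5 = 12 XOR 93 = 81 (0b01010001)
  SHR R5, 1  → R5 = 81 >> 1 = 40
Final: R5 = 40

40


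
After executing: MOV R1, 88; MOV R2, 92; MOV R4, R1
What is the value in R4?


Register state trace:
  MOV R1, 88  → R1 = 88
  MOV R2, 92  → R2 = 92
  MOV R4, R1  → R4 = 88
Final: R4 = 88

88


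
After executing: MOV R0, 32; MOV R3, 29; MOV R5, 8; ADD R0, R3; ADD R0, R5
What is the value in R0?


Register state trace:
  MOV R0, 32  → R0 = 32
  MOV R3, 29  → R3 = 29
  MOV R5, 8  → R5 = 8
  ADD R0, R3  → R0 = 32 + 29 = 61
  ADD R0, R5  → R0 = 61 + 8 = 69
Final: R0 = 69

69


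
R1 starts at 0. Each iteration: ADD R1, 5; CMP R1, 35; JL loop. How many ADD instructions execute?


Loop trace (R1 starts at 0, target 35, step 5):
  ADD #1: R1 = 0 + 5 = 5  → 5 < 35, loop
  ADD #2: R1 = 5 + 5 = 10  → 10 < 35, loop
  ADD #3: R1 = 10 + 5 = 15  → 15 < 35, loop
  ADD #4: R1 = 15 + 5 = 20  → 20 < 35, loop
  ADD #5: R1 = 20 + 5 = 25  → 25 < 35, loop
  ADD #6: R1 = 25 + 5 = 30  → 30 < 35, loop
  ADD #7: R1 = 30 + 5 = 35  → 35 >= 35, exit
Total ADD instructions: 7

7


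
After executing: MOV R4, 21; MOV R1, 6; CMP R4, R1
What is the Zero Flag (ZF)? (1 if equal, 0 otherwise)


Register state trace:
  MOV R4, 21  → R4 = 21
  MOV R1, 6  → R1 = 6
  CMP R4, R1  → computes 21 - 6 = 15
  Result is nonzero, so values are not equal
ZF = 0

0


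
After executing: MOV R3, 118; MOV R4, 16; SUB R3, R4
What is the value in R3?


Register state trace:
  MOV R3, 118  → R3 = 118
  MOV R4, 16  → R4 = 16
  SUB R3, R4  → R3 = 118 - 16 = 102
Final: R3 = 102

102


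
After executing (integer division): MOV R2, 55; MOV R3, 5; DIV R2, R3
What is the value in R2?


Register state trace:
  MOV R2, 55  → R2 = 55
  MOV R3, 5  → R3 = 5
  DIV R2, R3  → R2 = 55 // 5 = 11
Final: R2 = 11

11


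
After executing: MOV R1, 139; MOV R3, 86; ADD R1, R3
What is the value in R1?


Register state trace:
  MOV R1, 139  → R1 = 139
  MOV R3, 86  → R3 = 86
  ADD R1, R3  → R1 = 139 + 86 = 225
Final: R1 = 225

225


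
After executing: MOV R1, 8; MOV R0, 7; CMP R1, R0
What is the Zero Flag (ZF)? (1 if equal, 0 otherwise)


Register state trace:
  MOV R1, 8  → R1 = 8
  MOV R0, 7  → R0 = 7
  CMP R1, R0  → computes 8 - 7 = 1
  Result is nonzero, so values are not equal
ZF = 0

0


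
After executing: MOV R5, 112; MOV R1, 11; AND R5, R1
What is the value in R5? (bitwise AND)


Register state trace:
  MOV R5, 112  → R5 = 112 (0b01110000)
  MOV R1, 11  → R1 = 11 (0b00001011)
  AND R5, R1  → R5 = 112 AND 11 = 0 (0b00000000)
Final: R5 = 0

0


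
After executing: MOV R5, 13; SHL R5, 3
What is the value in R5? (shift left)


Register state trace:
  MOV R5, 13  → R5 = 13
  SHL R5, 3  → R5 = 13 << 3 = 13 * 2^3 = 104
Final: R5 = 104

104


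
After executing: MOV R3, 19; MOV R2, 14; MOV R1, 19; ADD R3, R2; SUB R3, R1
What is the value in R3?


Register state trace:
  MOV R3, 19  → R3 = 19
  MOV R2, 14  → R2 = 14
  MOV R1, 19  → R1 = 19
  ADD R3, R2  → R3 = 19 + 14 = 33
  SUB R3, R1  → R3 = 33 - 19 = 14
Final: R3 = 14

14


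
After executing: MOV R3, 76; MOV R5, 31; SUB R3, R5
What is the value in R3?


Register state trace:
  MOV R3, 76  → R3 = 76
  MOV R5, 31  → R5 = 31
  SUB R3, R5  → R3 = 76 - 31 = 45
Final: R3 = 45

45


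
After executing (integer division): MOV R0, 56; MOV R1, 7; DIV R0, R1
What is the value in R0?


Register state trace:
  MOV R0, 56  → R0 = 56
  MOV R1, 7  → R1 = 7
  DIV R0, R1  → R0 = 56 // 7 = 8
Final: R0 = 8

8


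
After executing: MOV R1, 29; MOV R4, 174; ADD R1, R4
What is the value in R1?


Register state trace:
  MOV R1, 29  → R1 = 29
  MOV R4, 174  → R4 = 174
  ADD R1, R4  → R1 = 29 + 174 = 203
Final: R1 = 203

203


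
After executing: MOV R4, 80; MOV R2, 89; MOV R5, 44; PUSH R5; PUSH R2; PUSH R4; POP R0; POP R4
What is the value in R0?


Stack trace (top is rightmost):
  MOV R4, 80  → R4 = 80
  MOV R2, 89  → R2 = 89
  MOV R5, 44  → R5 = 44
  PUSH R5  → stack: [44]
  PUSH R2  → stack: [44, 89]
  PUSH R4  → stack: [44, 89, 80]
  POP R0  → R0 = 80, stack: [44, 89]
  POP R4  → R4 = 89, stack: [44]
Final: R0 = 80

80


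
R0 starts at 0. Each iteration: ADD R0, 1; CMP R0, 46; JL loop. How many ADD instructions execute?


Loop trace (R0 starts at 0, target 46, step 1):
  ADD #1: R0 = 0 + 1 = 1  → 1 < 46, loop
  ADD #2: R0 = 1 + 1 = 2  → 2 < 46, loop
  ADD #3: R0 = 2 + 1 = 3  → 3 < 46, loop
  ADD #4: R0 = 3 + 1 = 4  → 4 < 46, loop
  ADD #5: R0 = 4 + 1 = 5  → 5 < 46, loop
  ADD #6: R0 = 5 + 1 = 6  → 6 < 46, loop
  ADD #7: R0 = 6 + 1 = 7  → 7 < 46, loop
  ADD #8: R0 = 7 + 1 = 8  → 8 < 46, loop
  ADD #9: R0 = 8 + 1 = 9  → 9 < 46, loop
  ADD #10: R0 = 9 + 1 = 10  → 10 < 46, loop
  ADD #11: R0 = 10 + 1 = 11  → 11 < 46, loop
  ADD #12: R0 = 11 + 1 = 12  → 12 < 46, loop
  ADD #13: R0 = 12 + 1 = 13  → 13 < 46, loop
  ADD #14: R0 = 13 + 1 = 14  → 14 < 46, loop
  ADD #15: R0 = 14 + 1 = 15  → 15 < 46, loop
  ADD #16: R0 = 15 + 1 = 16  → 16 < 46, loop
  ADD #17: R0 = 16 + 1 = 17  → 17 < 46, loop
  ADD #18: R0 = 17 + 1 = 18  → 18 < 46, loop
  ADD #19: R0 = 18 + 1 = 19  → 19 < 46, loop
  ADD #20: R0 = 19 + 1 = 20  → 20 < 46, loop
  ADD #21: R0 = 20 + 1 = 21  → 21 < 46, loop
  ADD #22: R0 = 21 + 1 = 22  → 22 < 46, loop
  ADD #23: R0 = 22 + 1 = 23  → 23 < 46, loop
  ADD #24: R0 = 23 + 1 = 24  → 24 < 46, loop
  ADD #25: R0 = 24 + 1 = 25  → 25 < 46, loop
  ADD #26: R0 = 25 + 1 = 26  → 26 < 46, loop
  ADD #27: R0 = 26 + 1 = 27  → 27 < 46, loop
  ADD #28: R0 = 27 + 1 = 28  → 28 < 46, loop
  ADD #29: R0 = 28 + 1 = 29  → 29 < 46, loop
  ADD #30: R0 = 29 + 1 = 30  → 30 < 46, loop
  ADD #31: R0 = 30 + 1 = 31  → 31 < 46, loop
  ADD #32: R0 = 31 + 1 = 32  → 32 < 46, loop
  ADD #33: R0 = 32 + 1 = 33  → 33 < 46, loop
  ADD #34: R0 = 33 + 1 = 34  → 34 < 46, loop
  ADD #35: R0 = 34 + 1 = 35  → 35 < 46, loop
  ADD #36: R0 = 35 + 1 = 36  → 36 < 46, loop
  ADD #37: R0 = 36 + 1 = 37  → 37 < 46, loop
  ADD #38: R0 = 37 + 1 = 38  → 38 < 46, loop
  ADD #39: R0 = 38 + 1 = 39  → 39 < 46, loop
  ADD #40: R0 = 39 + 1 = 40  → 40 < 46, loop
  ADD #41: R0 = 40 + 1 = 41  → 41 < 46, loop
  ADD #42: R0 = 41 + 1 = 42  → 42 < 46, loop
  ADD #43: R0 = 42 + 1 = 43  → 43 < 46, loop
  ADD #44: R0 = 43 + 1 = 44  → 44 < 46, loop
  ADD #45: R0 = 44 + 1 = 45  → 45 < 46, loop
  ADD #46: R0 = 45 + 1 = 46  → 46 >= 46, exit
Total ADD instructions: 46

46


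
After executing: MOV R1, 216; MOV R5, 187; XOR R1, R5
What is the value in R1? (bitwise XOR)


Register state trace:
  MOV R1, 216  → R1 = 216 (0b11011000)
  MOV R5, 187  → R5 = 187 (0b10111011)
  XOR R1, R5  → R1 = 216 XOR 187 = 99 (0b01100011)
Final: R1 = 99

99


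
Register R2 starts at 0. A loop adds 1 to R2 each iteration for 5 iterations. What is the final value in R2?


Starting value: R2 = 0
  Iter 1: R2 = 0 + 1 = 1
  Iter 2: R2 = 1 + 1 = 2
  Iter 3: R2 = 2 + 1 = 3
  Iter 4: R2 = 3 + 1 = 4
  Iter 5: R2 = 4 + 1 = 5
Final: R2 = 5

5


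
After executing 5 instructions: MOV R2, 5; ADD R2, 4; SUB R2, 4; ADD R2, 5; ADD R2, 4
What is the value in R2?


Register state trace:
  MOV R2, 5  → R2 = 5
  ADD R2, 4  → R2 = 5 + 4 = 9
  SUB R2, 4  → R2 = 9 - 4 = 5
  ADD R2, 5  → R2 = 5 + 5 = 10
  ADD R2, 4  → R2 = 10 + 4 = 14
Final: R2 = 14

14


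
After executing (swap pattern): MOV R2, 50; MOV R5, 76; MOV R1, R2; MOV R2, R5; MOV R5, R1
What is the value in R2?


Register state trace (swap pattern):
  MOV R2, 50  → R2 = 50
  MOV R5, 76  → R5 = 76
  MOV R1, R2  → R1 = 50  (save R2)
  MOV R2, R5  → R2 = 76  (R2 gets R5's value)
  MOV R5, R1  → R5 = 50  (R5 gets saved value)
Final: R2 = 76

76


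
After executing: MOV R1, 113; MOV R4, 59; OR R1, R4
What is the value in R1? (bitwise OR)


Register state trace:
  MOV R1, 113  → R1 = 113 (0b01110001)
  MOV R4, 59  → R4 = 59 (0b00111011)
  OR R1, R4   → R1 = 113 OR 59 = 123 (0b01111011)
Final: R1 = 123

123


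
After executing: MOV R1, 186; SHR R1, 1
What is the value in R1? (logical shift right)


Register state trace:
  MOV R1, 186  → R1 = 186
  SHR R1, 1  → R1 = 186 >> 1 = 186 // 2^1 = 93
Final: R1 = 93

93


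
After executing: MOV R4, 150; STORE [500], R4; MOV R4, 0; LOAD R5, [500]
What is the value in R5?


Register and memory trace:
  MOV R4, 150  → R4 = 150
  STORE [500], R4  → mem[500] = 150
  MOV R4, 0  → R4 = 0
  LOAD R5, [500]  → R5 = mem[500] = 150
Final: R5 = 150

150


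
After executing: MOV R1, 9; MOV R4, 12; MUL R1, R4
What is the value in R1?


Register state trace:
  MOV R1, 9  → R1 = 9
  MOV R4, 12  → R4 = 12
  MUL R1, R4  → R1 = 9 * 12 = 108
Final: R1 = 108

108


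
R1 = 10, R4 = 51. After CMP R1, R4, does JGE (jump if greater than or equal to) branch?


Trace:
  R1 = 10, R4 = 51
  CMP R1, R4  → compares 10 vs 51
  JGE checks: is 10 greater than or equal to 51?
  10 < 51, so condition is false
Branch taken: No

No


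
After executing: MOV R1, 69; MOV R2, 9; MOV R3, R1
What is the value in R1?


Register state trace:
  MOV R1, 69  → R1 = 69
  MOV R2, 9  → R2 = 9
  MOV R3, R1  → R3 = 69
Final: R1 = 69

69


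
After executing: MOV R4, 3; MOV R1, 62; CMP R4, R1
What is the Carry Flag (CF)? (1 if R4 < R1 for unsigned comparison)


Register state trace:
  MOV R4, 3  → R4 = 3
  MOV R1, 62  → R1 = 62
  CMP R4, R1  → unsigned 3 - 62: borrow occurs
  3 < 62, so CF = 1
CF = 1

1


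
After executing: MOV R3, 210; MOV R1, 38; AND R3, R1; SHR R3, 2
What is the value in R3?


Register state trace:
  MOV R3, 210  → R3 = 210 (0b11010010)
  MOV R1, 38  → R1 = 38 (0b00100110)
  AND R3, R1  → R3 = 210 AND 38 = 2 (0b00000010)
  SHR R3, 2  → R3 = 2 >> 2 = 0
Final: R3 = 0

0


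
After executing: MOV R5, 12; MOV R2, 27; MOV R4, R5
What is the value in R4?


Register state trace:
  MOV R5, 12  → R5 = 12
  MOV R2, 27  → R2 = 27
  MOV R4, R5  → R4 = 12
Final: R4 = 12

12


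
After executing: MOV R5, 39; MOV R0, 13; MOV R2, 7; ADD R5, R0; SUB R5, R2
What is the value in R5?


Register state trace:
  MOV R5, 39  → R5 = 39
  MOV R0, 13  → R0 = 13
  MOV R2, 7  → R2 = 7
  ADD R5, R0  → R5 = 39 + 13 = 52
  SUB R5, R2  → R5 = 52 - 7 = 45
Final: R5 = 45

45


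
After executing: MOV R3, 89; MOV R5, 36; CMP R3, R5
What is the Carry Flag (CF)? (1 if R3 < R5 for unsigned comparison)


Register state trace:
  MOV R3, 89  → R3 = 89
  MOV R5, 36  → R5 = 36
  CMP R3, R5  → unsigned 89 - 36: no borrow
  89 >= 36, so CF = 0
CF = 0

0


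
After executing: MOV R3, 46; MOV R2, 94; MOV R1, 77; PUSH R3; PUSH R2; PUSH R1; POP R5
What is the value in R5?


Stack trace (top is rightmost):
  MOV R3, 46  → R3 = 46
  MOV R2, 94  → R2 = 94
  MOV R1, 77  → R1 = 77
  PUSH R3  → stack: [46]
  PUSH R2  → stack: [46, 94]
  PUSH R1  → stack: [46, 94, 77]
  POP R5  → R5 = 77, stack: [46, 94]
Final: R5 = 77

77


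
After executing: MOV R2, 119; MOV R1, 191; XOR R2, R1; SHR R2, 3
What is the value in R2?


Register state trace:
  MOV R2, 119  → R2 = 119 (0b01110111)
  MOV R1, 191  → R1 = 191 (0b10111111)
  XOR R2, R1  → R2 = 119 XOR 191 = 200 (0b11001000)
  SHR R2, 3  → R2 = 200 >> 3 = 25
Final: R2 = 25

25


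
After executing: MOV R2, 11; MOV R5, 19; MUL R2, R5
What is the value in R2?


Register state trace:
  MOV R2, 11  → R2 = 11
  MOV R5, 19  → R5 = 19
  MUL R2, R5  → R2 = 11 * 19 = 209
Final: R2 = 209

209


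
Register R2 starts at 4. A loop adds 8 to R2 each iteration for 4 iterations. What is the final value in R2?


Starting value: R2 = 4
  Iter 1: R2 = 4 + 8 = 12
  Iter 2: R2 = 12 + 8 = 20
  Iter 3: R2 = 20 + 8 = 28
  Iter 4: R2 = 28 + 8 = 36
Final: R2 = 36

36


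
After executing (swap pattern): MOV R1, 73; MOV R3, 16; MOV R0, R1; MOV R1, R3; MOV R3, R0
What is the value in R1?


Register state trace (swap pattern):
  MOV R1, 73  → R1 = 73
  MOV R3, 16  → R3 = 16
  MOV R0, R1  → R0 = 73  (save R1)
  MOV R1, R3  → R1 = 16  (R1 gets R3's value)
  MOV R3, R0  → R3 = 73  (R3 gets saved value)
Final: R1 = 16

16


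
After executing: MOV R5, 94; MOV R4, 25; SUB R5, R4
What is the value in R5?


Register state trace:
  MOV R5, 94  → R5 = 94
  MOV R4, 25  → R4 = 25
  SUB R5, R4  → R5 = 94 - 25 = 69
Final: R5 = 69

69


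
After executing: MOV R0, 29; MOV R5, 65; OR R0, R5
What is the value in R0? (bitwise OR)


Register state trace:
  MOV R0, 29  → R0 = 29 (0b00011101)
  MOV R5, 65  → R5 = 65 (0b01000001)
  OR R0, R5   → R0 = 29 OR 65 = 93 (0b01011101)
Final: R0 = 93

93


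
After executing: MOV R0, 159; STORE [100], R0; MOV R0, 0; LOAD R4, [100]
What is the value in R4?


Register and memory trace:
  MOV R0, 159  → R0 = 159
  STORE [100], R0  → mem[100] = 159
  MOV R0, 0  → R0 = 0
  LOAD R4, [100]  → R4 = mem[100] = 159
Final: R4 = 159

159


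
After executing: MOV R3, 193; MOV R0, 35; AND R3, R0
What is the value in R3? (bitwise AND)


Register state trace:
  MOV R3, 193  → R3 = 193 (0b11000001)
  MOV R0, 35  → R0 = 35 (0b00100011)
  AND R3, R0  → R3 = 193 AND 35 = 1 (0b00000001)
Final: R3 = 1

1


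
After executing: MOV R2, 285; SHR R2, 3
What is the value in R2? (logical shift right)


Register state trace:
  MOV R2, 285  → R2 = 285
  SHR R2, 3  → R2 = 285 >> 3 = 285 // 2^3 = 35
Final: R2 = 35

35


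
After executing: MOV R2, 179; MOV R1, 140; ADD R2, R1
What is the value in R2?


Register state trace:
  MOV R2, 179  → R2 = 179
  MOV R1, 140  → R1 = 140
  ADD R2, R1  → R2 = 179 + 140 = 319
Final: R2 = 319

319


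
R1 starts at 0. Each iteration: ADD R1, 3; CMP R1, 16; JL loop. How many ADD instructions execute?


Loop trace (R1 starts at 0, target 16, step 3):
  ADD #1: R1 = 0 + 3 = 3  → 3 < 16, loop
  ADD #2: R1 = 3 + 3 = 6  → 6 < 16, loop
  ADD #3: R1 = 6 + 3 = 9  → 9 < 16, loop
  ADD #4: R1 = 9 + 3 = 12  → 12 < 16, loop
  ADD #5: R1 = 12 + 3 = 15  → 15 < 16, loop
  ADD #6: R1 = 15 + 3 = 18  → 18 >= 16, exit
Total ADD instructions: 6

6


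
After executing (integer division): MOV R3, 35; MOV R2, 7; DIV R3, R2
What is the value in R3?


Register state trace:
  MOV R3, 35  → R3 = 35
  MOV R2, 7  → R2 = 7
  DIV R3, R2  → R3 = 35 // 7 = 5
Final: R3 = 5

5


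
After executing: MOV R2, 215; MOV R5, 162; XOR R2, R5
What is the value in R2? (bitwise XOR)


Register state trace:
  MOV R2, 215  → R2 = 215 (0b11010111)
  MOV R5, 162  → R5 = 162 (0b10100010)
  XOR R2, R5  → R2 = 215 XOR 162 = 117 (0b01110101)
Final: R2 = 117

117


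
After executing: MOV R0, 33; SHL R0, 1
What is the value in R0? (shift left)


Register state trace:
  MOV R0, 33  → R0 = 33
  SHL R0, 1  → R0 = 33 << 1 = 33 * 2^1 = 66
Final: R0 = 66

66


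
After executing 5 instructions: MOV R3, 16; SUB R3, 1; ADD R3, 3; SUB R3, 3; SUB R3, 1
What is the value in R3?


Register state trace:
  MOV R3, 16  → R3 = 16
  SUB R3, 1  → R3 = 16 - 1 = 15
  ADD R3, 3  → R3 = 15 + 3 = 18
  SUB R3, 3  → R3 = 18 - 3 = 15
  SUB R3, 1  → R3 = 15 - 1 = 14
Final: R3 = 14

14


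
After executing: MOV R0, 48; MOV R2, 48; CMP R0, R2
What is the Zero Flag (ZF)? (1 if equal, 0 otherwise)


Register state trace:
  MOV R0, 48  → R0 = 48
  MOV R2, 48  → R2 = 48
  CMP R0, R2  → computes 48 - 48 = 0
  Result is zero, so values are equal
ZF = 1

1


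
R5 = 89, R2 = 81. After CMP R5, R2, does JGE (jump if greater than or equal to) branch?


Trace:
  R5 = 89, R2 = 81
  CMP R5, R2  → compares 89 vs 81
  JGE checks: is 89 greater than or equal to 81?
  89 > 81, so condition is true
Branch taken: Yes

Yes


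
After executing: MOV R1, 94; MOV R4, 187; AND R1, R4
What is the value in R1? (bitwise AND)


Register state trace:
  MOV R1, 94  → R1 = 94 (0b01011110)
  MOV R4, 187  → R4 = 187 (0b10111011)
  AND R1, R4  → R1 = 94 AND 187 = 26 (0b00011010)
Final: R1 = 26

26


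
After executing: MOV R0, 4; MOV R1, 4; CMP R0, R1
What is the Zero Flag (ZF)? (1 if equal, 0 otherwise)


Register state trace:
  MOV R0, 4  → R0 = 4
  MOV R1, 4  → R1 = 4
  CMP R0, R1  → computes 4 - 4 = 0
  Result is zero, so values are equal
ZF = 1

1


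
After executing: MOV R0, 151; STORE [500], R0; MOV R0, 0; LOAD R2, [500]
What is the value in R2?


Register and memory trace:
  MOV R0, 151  → R0 = 151
  STORE [500], R0  → mem[500] = 151
  MOV R0, 0  → R0 = 0
  LOAD R2, [500]  → R2 = mem[500] = 151
Final: R2 = 151

151


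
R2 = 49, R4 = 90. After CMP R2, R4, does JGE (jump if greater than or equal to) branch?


Trace:
  R2 = 49, R4 = 90
  CMP R2, R4  → compares 49 vs 90
  JGE checks: is 49 greater than or equal to 90?
  49 < 90, so condition is false
Branch taken: No

No


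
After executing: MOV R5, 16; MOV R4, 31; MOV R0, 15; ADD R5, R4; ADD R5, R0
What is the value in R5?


Register state trace:
  MOV R5, 16  → R5 = 16
  MOV R4, 31  → R4 = 31
  MOV R0, 15  → R0 = 15
  ADD R5, R4  → R5 = 16 + 31 = 47
  ADD R5, R0  → R5 = 47 + 15 = 62
Final: R5 = 62

62


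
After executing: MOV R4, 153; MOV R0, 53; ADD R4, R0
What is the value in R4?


Register state trace:
  MOV R4, 153  → R4 = 153
  MOV R0, 53  → R0 = 53
  ADD R4, R0  → R4 = 153 + 53 = 206
Final: R4 = 206

206


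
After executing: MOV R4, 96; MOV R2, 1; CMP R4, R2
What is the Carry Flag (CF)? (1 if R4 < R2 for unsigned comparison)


Register state trace:
  MOV R4, 96  → R4 = 96
  MOV R2, 1  → R2 = 1
  CMP R4, R2  → unsigned 96 - 1: no borrow
  96 >= 1, so CF = 0
CF = 0

0


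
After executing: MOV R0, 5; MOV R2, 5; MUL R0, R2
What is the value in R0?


Register state trace:
  MOV R0, 5  → R0 = 5
  MOV R2, 5  → R2 = 5
  MUL R0, R2  → R0 = 5 * 5 = 25
Final: R0 = 25

25


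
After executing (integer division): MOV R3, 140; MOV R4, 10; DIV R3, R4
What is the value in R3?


Register state trace:
  MOV R3, 140  → R3 = 140
  MOV R4, 10  → R4 = 10
  DIV R3, R4  → R3 = 140 // 10 = 14
Final: R3 = 14

14


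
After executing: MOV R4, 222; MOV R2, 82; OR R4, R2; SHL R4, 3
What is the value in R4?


Register state trace:
  MOV R4, 222  → R4 = 222 (0b11011110)
  MOV R2, 82  → R2 = 82 (0b01010010)
  OR R4, R2  → R4 = 222 OR 82 = 222 (0b11011110)
  SHL R4, 3  → R4 = 222 << 3 = 1776
Final: R4 = 1776

1776


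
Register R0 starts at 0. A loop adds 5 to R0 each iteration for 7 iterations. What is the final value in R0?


Starting value: R0 = 0
  Iter 1: R0 = 0 + 5 = 5
  Iter 2: R0 = 5 + 5 = 10
  Iter 3: R0 = 10 + 5 = 15
  Iter 4: R0 = 15 + 5 = 20
  Iter 5: R0 = 20 + 5 = 25
  Iter 6: R0 = 25 + 5 = 30
  Iter 7: R0 = 30 + 5 = 35
Final: R0 = 35

35


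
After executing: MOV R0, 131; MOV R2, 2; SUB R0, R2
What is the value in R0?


Register state trace:
  MOV R0, 131  → R0 = 131
  MOV R2, 2  → R2 = 2
  SUB R0, R2  → R0 = 131 - 2 = 129
Final: R0 = 129

129


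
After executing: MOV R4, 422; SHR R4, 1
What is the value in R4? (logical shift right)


Register state trace:
  MOV R4, 422  → R4 = 422
  SHR R4, 1  → R4 = 422 >> 1 = 422 // 2^1 = 211
Final: R4 = 211

211


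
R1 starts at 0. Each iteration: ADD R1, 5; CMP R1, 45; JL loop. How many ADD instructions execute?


Loop trace (R1 starts at 0, target 45, step 5):
  ADD #1: R1 = 0 + 5 = 5  → 5 < 45, loop
  ADD #2: R1 = 5 + 5 = 10  → 10 < 45, loop
  ADD #3: R1 = 10 + 5 = 15  → 15 < 45, loop
  ADD #4: R1 = 15 + 5 = 20  → 20 < 45, loop
  ADD #5: R1 = 20 + 5 = 25  → 25 < 45, loop
  ADD #6: R1 = 25 + 5 = 30  → 30 < 45, loop
  ADD #7: R1 = 30 + 5 = 35  → 35 < 45, loop
  ADD #8: R1 = 35 + 5 = 40  → 40 < 45, loop
  ADD #9: R1 = 40 + 5 = 45  → 45 >= 45, exit
Total ADD instructions: 9

9


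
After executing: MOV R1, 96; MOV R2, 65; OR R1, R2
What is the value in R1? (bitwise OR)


Register state trace:
  MOV R1, 96  → R1 = 96 (0b01100000)
  MOV R2, 65  → R2 = 65 (0b01000001)
  OR R1, R2   → R1 = 96 OR 65 = 97 (0b01100001)
Final: R1 = 97

97


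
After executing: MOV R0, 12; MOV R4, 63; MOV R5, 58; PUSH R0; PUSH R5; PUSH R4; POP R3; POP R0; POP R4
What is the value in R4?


Stack trace (top is rightmost):
  MOV R0, 12  → R0 = 12
  MOV R4, 63  → R4 = 63
  MOV R5, 58  → R5 = 58
  PUSH R0  → stack: [12]
  PUSH R5  → stack: [12, 58]
  PUSH R4  → stack: [12, 58, 63]
  POP R3  → R3 = 63, stack: [12, 58]
  POP R0  → R0 = 58, stack: [12]
  POP R4  → R4 = 12, stack: []
Final: R4 = 12

12


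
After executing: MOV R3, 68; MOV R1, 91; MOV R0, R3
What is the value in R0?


Register state trace:
  MOV R3, 68  → R3 = 68
  MOV R1, 91  → R1 = 91
  MOV R0, R3  → R0 = 68
Final: R0 = 68

68


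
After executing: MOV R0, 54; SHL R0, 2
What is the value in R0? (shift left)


Register state trace:
  MOV R0, 54  → R0 = 54
  SHL R0, 2  → R0 = 54 << 2 = 54 * 2^2 = 216
Final: R0 = 216

216


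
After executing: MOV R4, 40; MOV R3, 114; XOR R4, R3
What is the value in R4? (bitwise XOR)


Register state trace:
  MOV R4, 40  → R4 = 40 (0b00101000)
  MOV R3, 114  → R3 = 114 (0b01110010)
  XOR R4, R3  → R4 = 40 XOR 114 = 90 (0b01011010)
Final: R4 = 90

90


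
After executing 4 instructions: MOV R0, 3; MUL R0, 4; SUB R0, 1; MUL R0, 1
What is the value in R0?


Register state trace:
  MOV R0, 3  → R0 = 3
  MUL R0, 4  → R0 = 3 * 4 = 12
  SUB R0, 1  → R0 = 12 - 1 = 11
  MUL R0, 1  → R0 = 11 * 1 = 11
Final: R0 = 11

11


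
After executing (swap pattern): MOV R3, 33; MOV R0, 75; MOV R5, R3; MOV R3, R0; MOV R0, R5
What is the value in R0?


Register state trace (swap pattern):
  MOV R3, 33  → R3 = 33
  MOV R0, 75  → R0 = 75
  MOV R5, R3  → R5 = 33  (save R3)
  MOV R3, R0  → R3 = 75  (R3 gets R0's value)
  MOV R0, R5  → R0 = 33  (R0 gets saved value)
Final: R0 = 33

33


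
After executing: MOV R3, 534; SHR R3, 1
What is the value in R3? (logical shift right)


Register state trace:
  MOV R3, 534  → R3 = 534
  SHR R3, 1  → R3 = 534 >> 1 = 534 // 2^1 = 267
Final: R3 = 267

267


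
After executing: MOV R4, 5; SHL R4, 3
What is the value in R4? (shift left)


Register state trace:
  MOV R4, 5  → R4 = 5
  SHL R4, 3  → R4 = 5 << 3 = 5 * 2^3 = 40
Final: R4 = 40

40


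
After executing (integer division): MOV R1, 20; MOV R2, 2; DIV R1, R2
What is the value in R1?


Register state trace:
  MOV R1, 20  → R1 = 20
  MOV R2, 2  → R2 = 2
  DIV R1, R2  → R1 = 20 // 2 = 10
Final: R1 = 10

10


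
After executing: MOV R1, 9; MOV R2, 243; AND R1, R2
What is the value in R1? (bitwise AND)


Register state trace:
  MOV R1, 9  → R1 = 9 (0b00001001)
  MOV R2, 243  → R2 = 243 (0b11110011)
  AND R1, R2  → R1 = 9 AND 243 = 1 (0b00000001)
Final: R1 = 1

1


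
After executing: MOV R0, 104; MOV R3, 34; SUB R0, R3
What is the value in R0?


Register state trace:
  MOV R0, 104  → R0 = 104
  MOV R3, 34  → R3 = 34
  SUB R0, R3  → R0 = 104 - 34 = 70
Final: R0 = 70

70


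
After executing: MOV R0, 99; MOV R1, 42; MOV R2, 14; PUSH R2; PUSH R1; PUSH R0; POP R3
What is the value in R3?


Stack trace (top is rightmost):
  MOV R0, 99  → R0 = 99
  MOV R1, 42  → R1 = 42
  MOV R2, 14  → R2 = 14
  PUSH R2  → stack: [14]
  PUSH R1  → stack: [14, 42]
  PUSH R0  → stack: [14, 42, 99]
  POP R3  → R3 = 99, stack: [14, 42]
Final: R3 = 99

99


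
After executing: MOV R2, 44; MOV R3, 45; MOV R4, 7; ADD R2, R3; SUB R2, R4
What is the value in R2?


Register state trace:
  MOV R2, 44  → R2 = 44
  MOV R3, 45  → R3 = 45
  MOV R4, 7  → R4 = 7
  ADD R2, R3  → R2 = 44 + 45 = 89
  SUB R2, R4  → R2 = 89 - 7 = 82
Final: R2 = 82

82


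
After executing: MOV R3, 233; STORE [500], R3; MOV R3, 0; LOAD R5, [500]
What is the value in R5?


Register and memory trace:
  MOV R3, 233  → R3 = 233
  STORE [500], R3  → mem[500] = 233
  MOV R3, 0  → R3 = 0
  LOAD R5, [500]  → R5 = mem[500] = 233
Final: R5 = 233

233


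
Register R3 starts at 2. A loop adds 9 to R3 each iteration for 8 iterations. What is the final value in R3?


Starting value: R3 = 2
  Iter 1: R3 = 2 + 9 = 11
  Iter 2: R3 = 11 + 9 = 20
  Iter 3: R3 = 20 + 9 = 29
  Iter 4: R3 = 29 + 9 = 38
  Iter 5: R3 = 38 + 9 = 47
  Iter 6: R3 = 47 + 9 = 56
  Iter 7: R3 = 56 + 9 = 65
  Iter 8: R3 = 65 + 9 = 74
Final: R3 = 74

74


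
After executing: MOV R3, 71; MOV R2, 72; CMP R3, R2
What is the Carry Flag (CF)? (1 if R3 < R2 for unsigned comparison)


Register state trace:
  MOV R3, 71  → R3 = 71
  MOV R2, 72  → R2 = 72
  CMP R3, R2  → unsigned 71 - 72: borrow occurs
  71 < 72, so CF = 1
CF = 1

1


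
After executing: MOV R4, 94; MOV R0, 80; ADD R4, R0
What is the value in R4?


Register state trace:
  MOV R4, 94  → R4 = 94
  MOV R0, 80  → R0 = 80
  ADD R4, R0  → R4 = 94 + 80 = 174
Final: R4 = 174

174


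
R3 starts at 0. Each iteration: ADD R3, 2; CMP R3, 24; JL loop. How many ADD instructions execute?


Loop trace (R3 starts at 0, target 24, step 2):
  ADD #1: R3 = 0 + 2 = 2  → 2 < 24, loop
  ADD #2: R3 = 2 + 2 = 4  → 4 < 24, loop
  ADD #3: R3 = 4 + 2 = 6  → 6 < 24, loop
  ADD #4: R3 = 6 + 2 = 8  → 8 < 24, loop
  ADD #5: R3 = 8 + 2 = 10  → 10 < 24, loop
  ADD #6: R3 = 10 + 2 = 12  → 12 < 24, loop
  ADD #7: R3 = 12 + 2 = 14  → 14 < 24, loop
  ADD #8: R3 = 14 + 2 = 16  → 16 < 24, loop
  ADD #9: R3 = 16 + 2 = 18  → 18 < 24, loop
  ADD #10: R3 = 18 + 2 = 20  → 20 < 24, loop
  ADD #11: R3 = 20 + 2 = 22  → 22 < 24, loop
  ADD #12: R3 = 22 + 2 = 24  → 24 >= 24, exit
Total ADD instructions: 12

12


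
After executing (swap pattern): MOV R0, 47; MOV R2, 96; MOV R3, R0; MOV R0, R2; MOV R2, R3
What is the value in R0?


Register state trace (swap pattern):
  MOV R0, 47  → R0 = 47
  MOV R2, 96  → R2 = 96
  MOV R3, R0  → R3 = 47  (save R0)
  MOV R0, R2  → R0 = 96  (R0 gets R2's value)
  MOV R2, R3  → R2 = 47  (R2 gets saved value)
Final: R0 = 96

96


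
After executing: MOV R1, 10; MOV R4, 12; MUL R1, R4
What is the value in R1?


Register state trace:
  MOV R1, 10  → R1 = 10
  MOV R4, 12  → R4 = 12
  MUL R1, R4  → R1 = 10 * 12 = 120
Final: R1 = 120

120


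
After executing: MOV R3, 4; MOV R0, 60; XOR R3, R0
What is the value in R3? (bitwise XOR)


Register state trace:
  MOV R3, 4  → R3 = 4 (0b00000100)
  MOV R0, 60  → R0 = 60 (0b00111100)
  XOR R3, R0  → R3 = 4 XOR 60 = 56 (0b00111000)
Final: R3 = 56

56


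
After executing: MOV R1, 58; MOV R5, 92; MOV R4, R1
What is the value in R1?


Register state trace:
  MOV R1, 58  → R1 = 58
  MOV R5, 92  → R5 = 92
  MOV R4, R1  → R4 = 58
Final: R1 = 58

58


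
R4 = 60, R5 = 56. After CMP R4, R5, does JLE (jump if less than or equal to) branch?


Trace:
  R4 = 60, R5 = 56
  CMP R4, R5  → compares 60 vs 56
  JLE checks: is 60 less than or equal to 56?
  60 > 56, so condition is false
Branch taken: No

No


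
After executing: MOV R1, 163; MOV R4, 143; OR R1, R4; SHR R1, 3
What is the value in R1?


Register state trace:
  MOV R1, 163  → R1 = 163 (0b10100011)
  MOV R4, 143  → R4 = 143 (0b10001111)
  OR R1, R4  → R1 = 163 OR 143 = 175 (0b10101111)
  SHR R1, 3  → R1 = 175 >> 3 = 21
Final: R1 = 21

21


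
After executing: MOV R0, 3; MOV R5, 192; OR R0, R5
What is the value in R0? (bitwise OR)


Register state trace:
  MOV R0, 3  → R0 = 3 (0b00000011)
  MOV R5, 192  → R5 = 192 (0b11000000)
  OR R0, R5   → R0 = 3 OR 192 = 195 (0b11000011)
Final: R0 = 195

195


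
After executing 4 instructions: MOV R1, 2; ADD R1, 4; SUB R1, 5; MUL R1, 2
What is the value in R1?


Register state trace:
  MOV R1, 2  → R1 = 2
  ADD R1, 4  → R1 = 2 + 4 = 6
  SUB R1, 5  → R1 = 6 - 5 = 1
  MUL R1, 2  → R1 = 1 * 2 = 2
Final: R1 = 2

2


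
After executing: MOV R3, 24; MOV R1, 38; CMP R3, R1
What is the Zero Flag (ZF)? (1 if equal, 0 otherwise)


Register state trace:
  MOV R3, 24  → R3 = 24
  MOV R1, 38  → R1 = 38
  CMP R3, R1  → computes 24 - 38 = -14
  Result is nonzero, so values are not equal
ZF = 0

0


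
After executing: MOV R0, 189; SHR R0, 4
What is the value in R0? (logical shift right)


Register state trace:
  MOV R0, 189  → R0 = 189
  SHR R0, 4  → R0 = 189 >> 4 = 189 // 2^4 = 11
Final: R0 = 11

11


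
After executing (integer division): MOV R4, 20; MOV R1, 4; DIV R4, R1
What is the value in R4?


Register state trace:
  MOV R4, 20  → R4 = 20
  MOV R1, 4  → R1 = 4
  DIV R4, R1  → R4 = 20 // 4 = 5
Final: R4 = 5

5


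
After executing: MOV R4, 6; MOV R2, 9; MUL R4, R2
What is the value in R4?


Register state trace:
  MOV R4, 6  → R4 = 6
  MOV R2, 9  → R2 = 9
  MUL R4, R2  → R4 = 6 * 9 = 54
Final: R4 = 54

54


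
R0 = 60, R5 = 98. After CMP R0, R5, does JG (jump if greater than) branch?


Trace:
  R0 = 60, R5 = 98
  CMP R0, R5  → compares 60 vs 98
  JG checks: is 60 greater than 98?
  60 < 98, so condition is false
Branch taken: No

No


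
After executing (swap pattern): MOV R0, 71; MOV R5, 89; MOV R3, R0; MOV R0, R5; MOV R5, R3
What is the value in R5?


Register state trace (swap pattern):
  MOV R0, 71  → R0 = 71
  MOV R5, 89  → R5 = 89
  MOV R3, R0  → R3 = 71  (save R0)
  MOV R0, R5  → R0 = 89  (R0 gets R5's value)
  MOV R5, R3  → R5 = 71  (R5 gets saved value)
Final: R5 = 71

71


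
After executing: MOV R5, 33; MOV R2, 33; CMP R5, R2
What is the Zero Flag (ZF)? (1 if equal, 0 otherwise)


Register state trace:
  MOV R5, 33  → R5 = 33
  MOV R2, 33  → R2 = 33
  CMP R5, R2  → computes 33 - 33 = 0
  Result is zero, so values are equal
ZF = 1

1


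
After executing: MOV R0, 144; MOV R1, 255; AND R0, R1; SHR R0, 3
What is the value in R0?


Register state trace:
  MOV R0, 144  → R0 = 144 (0b10010000)
  MOV R1, 255  → R1 = 255 (0b11111111)
  AND R0, R1  → R0 = 144 AND 255 = 144 (0b10010000)
  SHR R0, 3  → R0 = 144 >> 3 = 18
Final: R0 = 18

18


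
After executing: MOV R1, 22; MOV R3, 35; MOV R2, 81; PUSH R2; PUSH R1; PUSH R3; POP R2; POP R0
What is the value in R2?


Stack trace (top is rightmost):
  MOV R1, 22  → R1 = 22
  MOV R3, 35  → R3 = 35
  MOV R2, 81  → R2 = 81
  PUSH R2  → stack: [81]
  PUSH R1  → stack: [81, 22]
  PUSH R3  → stack: [81, 22, 35]
  POP R2  → R2 = 35, stack: [81, 22]
  POP R0  → R0 = 22, stack: [81]
Final: R2 = 35

35


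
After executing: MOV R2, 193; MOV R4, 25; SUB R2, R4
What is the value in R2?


Register state trace:
  MOV R2, 193  → R2 = 193
  MOV R4, 25  → R4 = 25
  SUB R2, R4  → R2 = 193 - 25 = 168
Final: R2 = 168

168


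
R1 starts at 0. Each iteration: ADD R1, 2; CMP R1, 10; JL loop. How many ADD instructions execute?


Loop trace (R1 starts at 0, target 10, step 2):
  ADD #1: R1 = 0 + 2 = 2  → 2 < 10, loop
  ADD #2: R1 = 2 + 2 = 4  → 4 < 10, loop
  ADD #3: R1 = 4 + 2 = 6  → 6 < 10, loop
  ADD #4: R1 = 6 + 2 = 8  → 8 < 10, loop
  ADD #5: R1 = 8 + 2 = 10  → 10 >= 10, exit
Total ADD instructions: 5

5


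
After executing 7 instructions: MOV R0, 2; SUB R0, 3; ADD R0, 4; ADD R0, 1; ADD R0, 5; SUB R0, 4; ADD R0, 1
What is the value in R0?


Register state trace:
  MOV R0, 2  → R0 = 2
  SUB R0, 3  → R0 = 2 - 3 = -1
  ADD R0, 4  → R0 = -1 + 4 = 3
  ADD R0, 1  → R0 = 3 + 1 = 4
  ADD R0, 5  → R0 = 4 + 5 = 9
  SUB R0, 4  → R0 = 9 - 4 = 5
  ADD R0, 1  → R0 = 5 + 1 = 6
Final: R0 = 6

6


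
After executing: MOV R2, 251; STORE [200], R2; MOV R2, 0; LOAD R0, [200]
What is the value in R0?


Register and memory trace:
  MOV R2, 251  → R2 = 251
  STORE [200], R2  → mem[200] = 251
  MOV R2, 0  → R2 = 0
  LOAD R0, [200]  → R0 = mem[200] = 251
Final: R0 = 251

251


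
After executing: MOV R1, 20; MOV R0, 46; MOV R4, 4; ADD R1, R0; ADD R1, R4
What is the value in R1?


Register state trace:
  MOV R1, 20  → R1 = 20
  MOV R0, 46  → R0 = 46
  MOV R4, 4  → R4 = 4
  ADD R1, R0  → R1 = 20 + 46 = 66
  ADD R1, R4  → R1 = 66 + 4 = 70
Final: R1 = 70

70
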